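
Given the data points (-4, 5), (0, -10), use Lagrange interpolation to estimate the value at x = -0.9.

Lagrange interpolation formula:
P(x) = Σ yᵢ × Lᵢ(x)
where Lᵢ(x) = Π_{j≠i} (x - xⱼ)/(xᵢ - xⱼ)

L_0(-0.9) = (-0.9 - 0)/(-4 - 0) = 0.225000
L_1(-0.9) = (-0.9 - (-4))/(0 - (-4)) = 0.775000

P(-0.9) = 5×L_0(-0.9) + (-10)×L_1(-0.9)
P(-0.9) = -6.625000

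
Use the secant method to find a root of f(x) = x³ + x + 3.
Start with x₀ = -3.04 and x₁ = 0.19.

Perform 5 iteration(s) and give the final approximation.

f(x) = x³ + x + 3
x₀ = -3.04, x₁ = 0.19

Secant formula: x_{n+1} = x_n - f(x_n)(x_n - x_{n-1})/(f(x_n) - f(x_{n-1}))

Iteration 1:
  f(-3.040000) = -28.134464
  f(0.190000) = 3.196859
  x_2 = 0.190000 - 3.196859×(0.190000 - (-3.040000))/(3.196859 - (-28.134464))
       = -0.139570
Iteration 2:
  f(0.190000) = 3.196859
  f(-0.139570) = 2.857712
  x_3 = -0.139570 - 2.857712×(-0.139570 - 0.190000)/(2.857712 - 3.196859)
       = -2.916577
Iteration 3:
  f(-0.139570) = 2.857712
  f(-2.916577) = -24.726219
  x_4 = -2.916577 - (-24.726219)×(-2.916577 - (-0.139570))/(-24.726219 - 2.857712)
       = -0.427269
Iteration 4:
  f(-2.916577) = -24.726219
  f(-0.427269) = 2.494729
  x_5 = -0.427269 - 2.494729×(-0.427269 - (-2.916577))/(2.494729 - (-24.726219))
       = -0.655408
Iteration 5:
  f(-0.427269) = 2.494729
  f(-0.655408) = 2.063055
  x_6 = -0.655408 - 2.063055×(-0.655408 - (-0.427269))/(2.063055 - 2.494729)
       = -1.745729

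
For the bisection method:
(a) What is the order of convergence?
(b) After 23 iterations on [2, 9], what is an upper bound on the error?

(a) Bisection has linear (order 1) convergence; the error is halved each step.

(b) Error bound = (b-a)/2^n = (9 - 2)/2^{23}
    = 7/2^{23}

(a) 1 (linear); (b) error ≤ 8.34e-07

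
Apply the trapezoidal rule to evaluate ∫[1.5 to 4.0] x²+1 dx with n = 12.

f(x) = x²+1
a = 1.5, b = 4.0, n = 12
h = (b - a)/n = 0.208333

Trapezoidal rule: (h/2)[f(x₀) + 2f(x₁) + 2f(x₂) + ... + f(xₙ)]

x_0 = 1.5000, f(x_0) = 3.250000, coefficient = 1
x_1 = 1.7083, f(x_1) = 3.918403, coefficient = 2
x_2 = 1.9167, f(x_2) = 4.673611, coefficient = 2
x_3 = 2.1250, f(x_3) = 5.515625, coefficient = 2
x_4 = 2.3333, f(x_4) = 6.444444, coefficient = 2
x_5 = 2.5417, f(x_5) = 7.460069, coefficient = 2
x_6 = 2.7500, f(x_6) = 8.562500, coefficient = 2
x_7 = 2.9583, f(x_7) = 9.751736, coefficient = 2
x_8 = 3.1667, f(x_8) = 11.027778, coefficient = 2
x_9 = 3.3750, f(x_9) = 12.390625, coefficient = 2
x_10 = 3.5833, f(x_10) = 13.840278, coefficient = 2
x_11 = 3.7917, f(x_11) = 15.376736, coefficient = 2
x_12 = 4.0000, f(x_12) = 17.000000, coefficient = 1

I ≈ (0.208333/2) × 218.173611 = 22.726418
Exact value: 22.708333
Error: 0.018084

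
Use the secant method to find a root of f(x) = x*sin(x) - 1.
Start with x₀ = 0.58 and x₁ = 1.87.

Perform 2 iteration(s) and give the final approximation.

f(x) = x*sin(x) - 1
x₀ = 0.58, x₁ = 1.87

Secant formula: x_{n+1} = x_n - f(x_n)(x_n - x_{n-1})/(f(x_n) - f(x_{n-1}))

Iteration 1:
  f(0.580000) = -0.682146
  f(1.870000) = 0.786919
  x_2 = 1.870000 - 0.786919×(1.870000 - 0.580000)/(0.786919 - (-0.682146))
       = 1.178999
Iteration 2:
  f(1.870000) = 0.786919
  f(1.178999) = 0.089660
  x_3 = 1.178999 - 0.089660×(1.178999 - 1.870000)/(0.089660 - 0.786919)
       = 1.090144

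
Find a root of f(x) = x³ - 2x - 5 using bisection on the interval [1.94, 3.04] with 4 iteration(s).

f(x) = x³ - 2x - 5
Initial interval: [1.94, 3.04]

Iteration 1:
  c_1 = (1.940000 + 3.040000)/2 = 2.490000
  f(c_1) = f(2.490000) = 5.458249
  f(a) × f(c) < 0, new interval: [1.940000, 2.490000]
Iteration 2:
  c_2 = (1.940000 + 2.490000)/2 = 2.215000
  f(c_2) = f(2.215000) = 1.437288
  f(a) × f(c) < 0, new interval: [1.940000, 2.215000]
Iteration 3:
  c_3 = (1.940000 + 2.215000)/2 = 2.077500
  f(c_3) = f(2.077500) = -0.188497
  f(a) × f(c) ≥ 0, new interval: [2.077500, 2.215000]
Iteration 4:
  c_4 = (2.077500 + 2.215000)/2 = 2.146250
  f(c_4) = f(2.146250) = 0.593963
  f(a) × f(c) < 0, new interval: [2.077500, 2.146250]

After 4 iteration(s), the approximation is c_4 = 2.146250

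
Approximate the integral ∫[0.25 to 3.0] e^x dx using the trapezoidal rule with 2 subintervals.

f(x) = e^x
a = 0.25, b = 3.0, n = 2
h = (b - a)/n = 1.375000

Trapezoidal rule: (h/2)[f(x₀) + 2f(x₁) + 2f(x₂) + ... + f(xₙ)]

x_0 = 0.2500, f(x_0) = 1.284025, coefficient = 1
x_1 = 1.6250, f(x_1) = 5.078419, coefficient = 2
x_2 = 3.0000, f(x_2) = 20.085537, coefficient = 1

I ≈ (1.375000/2) × 31.526400 = 21.674400
Exact value: 18.801512
Error: 2.872889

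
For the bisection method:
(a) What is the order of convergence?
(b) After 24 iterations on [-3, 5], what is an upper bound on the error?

(a) Bisection has linear (order 1) convergence; the error is halved each step.

(b) Error bound = (b-a)/2^n = (5 - (-3))/2^{24}
    = 8/2^{24}

(a) 1 (linear); (b) error ≤ 4.77e-07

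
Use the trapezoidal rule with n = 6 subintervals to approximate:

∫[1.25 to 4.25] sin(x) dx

f(x) = sin(x)
a = 1.25, b = 4.25, n = 6
h = (b - a)/n = 0.500000

Trapezoidal rule: (h/2)[f(x₀) + 2f(x₁) + 2f(x₂) + ... + f(xₙ)]

x_0 = 1.2500, f(x_0) = 0.948985, coefficient = 1
x_1 = 1.7500, f(x_1) = 0.983986, coefficient = 2
x_2 = 2.2500, f(x_2) = 0.778073, coefficient = 2
x_3 = 2.7500, f(x_3) = 0.381661, coefficient = 2
x_4 = 3.2500, f(x_4) = -0.108195, coefficient = 2
x_5 = 3.7500, f(x_5) = -0.571561, coefficient = 2
x_6 = 4.2500, f(x_6) = -0.894989, coefficient = 1

I ≈ (0.500000/2) × 2.981923 = 0.745481
Exact value: 0.761410
Error: 0.015929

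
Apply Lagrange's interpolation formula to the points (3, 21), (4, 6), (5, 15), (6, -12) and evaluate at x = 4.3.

Lagrange interpolation formula:
P(x) = Σ yᵢ × Lᵢ(x)
where Lᵢ(x) = Π_{j≠i} (x - xⱼ)/(xᵢ - xⱼ)

L_0(4.3) = (4.3 - 4)/(3 - 4) × (4.3 - 5)/(3 - 5) × (4.3 - 6)/(3 - 6) = -0.059500
L_1(4.3) = (4.3 - 3)/(4 - 3) × (4.3 - 5)/(4 - 5) × (4.3 - 6)/(4 - 6) = 0.773500
L_2(4.3) = (4.3 - 3)/(5 - 3) × (4.3 - 4)/(5 - 4) × (4.3 - 6)/(5 - 6) = 0.331500
L_3(4.3) = (4.3 - 3)/(6 - 3) × (4.3 - 4)/(6 - 4) × (4.3 - 5)/(6 - 5) = -0.045500

P(4.3) = 21×L_0(4.3) + 6×L_1(4.3) + 15×L_2(4.3) + (-12)×L_3(4.3)
P(4.3) = 8.910000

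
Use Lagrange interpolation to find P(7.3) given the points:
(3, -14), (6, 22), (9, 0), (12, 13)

Lagrange interpolation formula:
P(x) = Σ yᵢ × Lᵢ(x)
where Lᵢ(x) = Π_{j≠i} (x - xⱼ)/(xᵢ - xⱼ)

L_0(7.3) = (7.3 - 6)/(3 - 6) × (7.3 - 9)/(3 - 9) × (7.3 - 12)/(3 - 12) = -0.064117
L_1(7.3) = (7.3 - 3)/(6 - 3) × (7.3 - 9)/(6 - 9) × (7.3 - 12)/(6 - 12) = 0.636241
L_2(7.3) = (7.3 - 3)/(9 - 3) × (7.3 - 6)/(9 - 6) × (7.3 - 12)/(9 - 12) = 0.486537
L_3(7.3) = (7.3 - 3)/(12 - 3) × (7.3 - 6)/(12 - 6) × (7.3 - 9)/(12 - 9) = -0.058660

P(7.3) = (-14)×L_0(7.3) + 22×L_1(7.3) + 0×L_2(7.3) + 13×L_3(7.3)
P(7.3) = 14.132352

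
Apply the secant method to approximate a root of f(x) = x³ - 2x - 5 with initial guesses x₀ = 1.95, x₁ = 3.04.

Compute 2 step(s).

f(x) = x³ - 2x - 5
x₀ = 1.95, x₁ = 3.04

Secant formula: x_{n+1} = x_n - f(x_n)(x_n - x_{n-1})/(f(x_n) - f(x_{n-1}))

Iteration 1:
  f(1.950000) = -1.485125
  f(3.040000) = 17.014464
  x_2 = 3.040000 - 17.014464×(3.040000 - 1.950000)/(17.014464 - (-1.485125))
       = 2.037504
Iteration 2:
  f(3.040000) = 17.014464
  f(2.037504) = -0.616469
  x_3 = 2.037504 - (-0.616469)×(2.037504 - 3.040000)/(-0.616469 - 17.014464)
       = 2.072556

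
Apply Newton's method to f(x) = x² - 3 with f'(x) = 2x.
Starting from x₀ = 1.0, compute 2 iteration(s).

f(x) = x² - 3
f'(x) = 2x
x₀ = 1.0

Newton-Raphson formula: x_{n+1} = x_n - f(x_n)/f'(x_n)

Iteration 1:
  f(1.000000) = -2.000000
  f'(1.000000) = 2.000000
  x_1 = 1.000000 - (-2.000000)/2.000000 = 2.000000
Iteration 2:
  f(2.000000) = 1.000000
  f'(2.000000) = 4.000000
  x_2 = 2.000000 - 1.000000/4.000000 = 1.750000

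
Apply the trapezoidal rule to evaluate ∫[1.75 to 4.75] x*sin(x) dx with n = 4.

f(x) = x*sin(x)
a = 1.75, b = 4.75, n = 4
h = (b - a)/n = 0.750000

Trapezoidal rule: (h/2)[f(x₀) + 2f(x₁) + 2f(x₂) + ... + f(xₙ)]

x_0 = 1.7500, f(x_0) = 1.721975, coefficient = 1
x_1 = 2.5000, f(x_1) = 1.496180, coefficient = 2
x_2 = 3.2500, f(x_2) = -0.351634, coefficient = 2
x_3 = 4.0000, f(x_3) = -3.027210, coefficient = 2
x_4 = 4.7500, f(x_4) = -4.746641, coefficient = 1

I ≈ (0.750000/2) × -6.789993 = -2.546247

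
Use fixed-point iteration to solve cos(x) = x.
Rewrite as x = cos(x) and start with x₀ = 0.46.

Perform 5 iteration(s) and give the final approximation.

Equation: cos(x) = x
Fixed-point form: x = cos(x)
x₀ = 0.46

x_1 = g(0.460000) = 0.896052
x_2 = g(0.896052) = 0.624697
x_3 = g(0.624697) = 0.811140
x_4 = g(0.811140) = 0.688672
x_5 = g(0.688672) = 0.772091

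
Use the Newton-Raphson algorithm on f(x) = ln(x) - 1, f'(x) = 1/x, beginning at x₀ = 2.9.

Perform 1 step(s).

f(x) = ln(x) - 1
f'(x) = 1/x
x₀ = 2.9

Newton-Raphson formula: x_{n+1} = x_n - f(x_n)/f'(x_n)

Iteration 1:
  f(2.900000) = 0.064711
  f'(2.900000) = 0.344828
  x_1 = 2.900000 - 0.064711/0.344828 = 2.712339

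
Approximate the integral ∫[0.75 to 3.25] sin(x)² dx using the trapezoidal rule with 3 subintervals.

f(x) = sin(x)²
a = 0.75, b = 3.25, n = 3
h = (b - a)/n = 0.833333

Trapezoidal rule: (h/2)[f(x₀) + 2f(x₁) + 2f(x₂) + ... + f(xₙ)]

x_0 = 0.7500, f(x_0) = 0.464631, coefficient = 1
x_1 = 1.5833, f(x_1) = 0.999843, coefficient = 2
x_2 = 2.4167, f(x_2) = 0.439675, coefficient = 2
x_3 = 3.2500, f(x_3) = 0.011706, coefficient = 1

I ≈ (0.833333/2) × 3.355374 = 1.398072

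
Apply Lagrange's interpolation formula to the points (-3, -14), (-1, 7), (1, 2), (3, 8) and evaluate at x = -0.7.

Lagrange interpolation formula:
P(x) = Σ yᵢ × Lᵢ(x)
where Lᵢ(x) = Π_{j≠i} (x - xⱼ)/(xᵢ - xⱼ)

L_0(-0.7) = (-0.7 - (-1))/(-3 - (-1)) × (-0.7 - 1)/(-3 - 1) × (-0.7 - 3)/(-3 - 3) = -0.039313
L_1(-0.7) = (-0.7 - (-3))/(-1 - (-3)) × (-0.7 - 1)/(-1 - 1) × (-0.7 - 3)/(-1 - 3) = 0.904187
L_2(-0.7) = (-0.7 - (-3))/(1 - (-3)) × (-0.7 - (-1))/(1 - (-1)) × (-0.7 - 3)/(1 - 3) = 0.159563
L_3(-0.7) = (-0.7 - (-3))/(3 - (-3)) × (-0.7 - (-1))/(3 - (-1)) × (-0.7 - 1)/(3 - 1) = -0.024438

P(-0.7) = (-14)×L_0(-0.7) + 7×L_1(-0.7) + 2×L_2(-0.7) + 8×L_3(-0.7)
P(-0.7) = 7.003312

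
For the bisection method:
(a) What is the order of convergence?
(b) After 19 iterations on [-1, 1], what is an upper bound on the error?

(a) Bisection has linear (order 1) convergence; the error is halved each step.

(b) Error bound = (b-a)/2^n = (1 - (-1))/2^{19}
    = 2/2^{19}

(a) 1 (linear); (b) error ≤ 3.81e-06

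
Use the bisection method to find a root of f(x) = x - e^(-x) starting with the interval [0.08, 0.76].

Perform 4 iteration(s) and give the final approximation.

f(x) = x - e^(-x)
Initial interval: [0.08, 0.76]

Iteration 1:
  c_1 = (0.080000 + 0.760000)/2 = 0.420000
  f(c_1) = f(0.420000) = -0.237047
  f(a) × f(c) ≥ 0, new interval: [0.420000, 0.760000]
Iteration 2:
  c_2 = (0.420000 + 0.760000)/2 = 0.590000
  f(c_2) = f(0.590000) = 0.035673
  f(a) × f(c) < 0, new interval: [0.420000, 0.590000]
Iteration 3:
  c_3 = (0.420000 + 0.590000)/2 = 0.505000
  f(c_3) = f(0.505000) = -0.098506
  f(a) × f(c) ≥ 0, new interval: [0.505000, 0.590000]
Iteration 4:
  c_4 = (0.505000 + 0.590000)/2 = 0.547500
  f(c_4) = f(0.547500) = -0.030894
  f(a) × f(c) ≥ 0, new interval: [0.547500, 0.590000]

After 4 iteration(s), the approximation is c_4 = 0.547500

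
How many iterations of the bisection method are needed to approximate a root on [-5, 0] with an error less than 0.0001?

We need (b-a)/2^n ≤ 0.0001
(0 - (-5))/2^n ≤ 0.0001
5/2^n ≤ 0.0001
2^n ≥ 50000
n ≥ log₂(50000) = 15.61
n ≥ 16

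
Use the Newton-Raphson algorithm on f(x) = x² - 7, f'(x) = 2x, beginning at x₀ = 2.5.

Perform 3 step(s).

f(x) = x² - 7
f'(x) = 2x
x₀ = 2.5

Newton-Raphson formula: x_{n+1} = x_n - f(x_n)/f'(x_n)

Iteration 1:
  f(2.500000) = -0.750000
  f'(2.500000) = 5.000000
  x_1 = 2.500000 - (-0.750000)/5.000000 = 2.650000
Iteration 2:
  f(2.650000) = 0.022500
  f'(2.650000) = 5.300000
  x_2 = 2.650000 - 0.022500/5.300000 = 2.645755
Iteration 3:
  f(2.645755) = 0.000018
  f'(2.645755) = 5.291509
  x_3 = 2.645755 - 0.000018/5.291509 = 2.645751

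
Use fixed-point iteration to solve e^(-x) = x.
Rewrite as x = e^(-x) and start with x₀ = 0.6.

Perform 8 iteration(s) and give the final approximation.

Equation: e^(-x) = x
Fixed-point form: x = e^(-x)
x₀ = 0.6

x_1 = g(0.600000) = 0.548812
x_2 = g(0.548812) = 0.577636
x_3 = g(0.577636) = 0.561224
x_4 = g(0.561224) = 0.570511
x_5 = g(0.570511) = 0.565237
x_6 = g(0.565237) = 0.568226
x_7 = g(0.568226) = 0.566530
x_8 = g(0.566530) = 0.567491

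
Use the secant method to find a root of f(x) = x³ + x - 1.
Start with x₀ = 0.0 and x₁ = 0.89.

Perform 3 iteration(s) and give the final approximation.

f(x) = x³ + x - 1
x₀ = 0.0, x₁ = 0.89

Secant formula: x_{n+1} = x_n - f(x_n)(x_n - x_{n-1})/(f(x_n) - f(x_{n-1}))

Iteration 1:
  f(0.000000) = -1.000000
  f(0.890000) = 0.594969
  x_2 = 0.890000 - 0.594969×(0.890000 - 0.000000)/(0.594969 - (-1.000000))
       = 0.558005
Iteration 2:
  f(0.890000) = 0.594969
  f(0.558005) = -0.268250
  x_3 = 0.558005 - (-0.268250)×(0.558005 - 0.890000)/(-0.268250 - 0.594969)
       = 0.661174
Iteration 3:
  f(0.558005) = -0.268250
  f(0.661174) = -0.049793
  x_4 = 0.661174 - (-0.049793)×(0.661174 - 0.558005)/(-0.049793 - (-0.268250))
       = 0.684690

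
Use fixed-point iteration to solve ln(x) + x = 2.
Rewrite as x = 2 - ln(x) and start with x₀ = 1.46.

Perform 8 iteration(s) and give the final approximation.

Equation: ln(x) + x = 2
Fixed-point form: x = 2 - ln(x)
x₀ = 1.46

x_1 = g(1.460000) = 1.621564
x_2 = g(1.621564) = 1.516609
x_3 = g(1.516609) = 1.583523
x_4 = g(1.583523) = 1.540348
x_5 = g(1.540348) = 1.567992
x_6 = g(1.567992) = 1.550204
x_7 = g(1.550204) = 1.561613
x_8 = g(1.561613) = 1.554281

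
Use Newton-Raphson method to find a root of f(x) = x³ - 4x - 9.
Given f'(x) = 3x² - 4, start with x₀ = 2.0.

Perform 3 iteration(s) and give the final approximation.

f(x) = x³ - 4x - 9
f'(x) = 3x² - 4
x₀ = 2.0

Newton-Raphson formula: x_{n+1} = x_n - f(x_n)/f'(x_n)

Iteration 1:
  f(2.000000) = -9.000000
  f'(2.000000) = 8.000000
  x_1 = 2.000000 - (-9.000000)/8.000000 = 3.125000
Iteration 2:
  f(3.125000) = 9.017578
  f'(3.125000) = 25.296875
  x_2 = 3.125000 - 9.017578/25.296875 = 2.768530
Iteration 3:
  f(2.768530) = 1.145993
  f'(2.768530) = 18.994274
  x_3 = 2.768530 - 1.145993/18.994274 = 2.708196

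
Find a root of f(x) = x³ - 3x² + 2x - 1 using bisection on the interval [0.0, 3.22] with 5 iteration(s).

f(x) = x³ - 3x² + 2x - 1
Initial interval: [0.0, 3.22]

Iteration 1:
  c_1 = (0.000000 + 3.220000)/2 = 1.610000
  f(c_1) = f(1.610000) = -1.383019
  f(a) × f(c) ≥ 0, new interval: [1.610000, 3.220000]
Iteration 2:
  c_2 = (1.610000 + 3.220000)/2 = 2.415000
  f(c_2) = f(2.415000) = 0.418148
  f(a) × f(c) < 0, new interval: [1.610000, 2.415000]
Iteration 3:
  c_3 = (1.610000 + 2.415000)/2 = 2.012500
  f(c_3) = f(2.012500) = -0.974529
  f(a) × f(c) ≥ 0, new interval: [2.012500, 2.415000]
Iteration 4:
  c_4 = (2.012500 + 2.415000)/2 = 2.213750
  f(c_4) = f(2.213750) = -0.425667
  f(a) × f(c) ≥ 0, new interval: [2.213750, 2.415000]
Iteration 5:
  c_5 = (2.213750 + 2.415000)/2 = 2.314375
  f(c_5) = f(2.314375) = -0.043685
  f(a) × f(c) ≥ 0, new interval: [2.314375, 2.415000]

After 5 iteration(s), the approximation is c_5 = 2.314375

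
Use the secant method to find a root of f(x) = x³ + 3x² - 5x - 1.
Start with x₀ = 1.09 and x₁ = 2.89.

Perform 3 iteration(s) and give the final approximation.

f(x) = x³ + 3x² - 5x - 1
x₀ = 1.09, x₁ = 2.89

Secant formula: x_{n+1} = x_n - f(x_n)(x_n - x_{n-1})/(f(x_n) - f(x_{n-1}))

Iteration 1:
  f(1.090000) = -1.590671
  f(2.890000) = 33.743869
  x_2 = 2.890000 - 33.743869×(2.890000 - 1.090000)/(33.743869 - (-1.590671))
       = 1.171031
Iteration 2:
  f(2.890000) = 33.743869
  f(1.171031) = -1.135361
  x_3 = 1.171031 - (-1.135361)×(1.171031 - 2.890000)/(-1.135361 - 33.743869)
       = 1.226986
Iteration 3:
  f(1.171031) = -1.135361
  f(1.226986) = -0.771226
  x_4 = 1.226986 - (-0.771226)×(1.226986 - 1.171031)/(-0.771226 - (-1.135361))
       = 1.345496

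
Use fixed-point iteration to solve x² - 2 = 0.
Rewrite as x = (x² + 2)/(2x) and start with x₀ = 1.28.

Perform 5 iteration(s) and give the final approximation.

Equation: x² - 2 = 0
Fixed-point form: x = (x² + 2)/(2x)
x₀ = 1.28

x_1 = g(1.280000) = 1.421250
x_2 = g(1.421250) = 1.414231
x_3 = g(1.414231) = 1.414214
x_4 = g(1.414214) = 1.414214
x_5 = g(1.414214) = 1.414214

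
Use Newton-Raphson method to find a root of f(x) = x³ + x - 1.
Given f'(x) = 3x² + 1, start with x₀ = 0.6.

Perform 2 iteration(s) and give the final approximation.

f(x) = x³ + x - 1
f'(x) = 3x² + 1
x₀ = 0.6

Newton-Raphson formula: x_{n+1} = x_n - f(x_n)/f'(x_n)

Iteration 1:
  f(0.600000) = -0.184000
  f'(0.600000) = 2.080000
  x_1 = 0.600000 - (-0.184000)/2.080000 = 0.688462
Iteration 2:
  f(0.688462) = 0.014778
  f'(0.688462) = 2.421938
  x_2 = 0.688462 - 0.014778/2.421938 = 0.682360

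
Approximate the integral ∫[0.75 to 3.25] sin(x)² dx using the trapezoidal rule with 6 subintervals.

f(x) = sin(x)²
a = 0.75, b = 3.25, n = 6
h = (b - a)/n = 0.416667

Trapezoidal rule: (h/2)[f(x₀) + 2f(x₁) + 2f(x₂) + ... + f(xₙ)]

x_0 = 0.7500, f(x_0) = 0.464631, coefficient = 1
x_1 = 1.1667, f(x_1) = 0.845379, coefficient = 2
x_2 = 1.5833, f(x_2) = 0.999843, coefficient = 2
x_3 = 2.0000, f(x_3) = 0.826822, coefficient = 2
x_4 = 2.4167, f(x_4) = 0.439675, coefficient = 2
x_5 = 2.8333, f(x_5) = 0.092052, coefficient = 2
x_6 = 3.2500, f(x_6) = 0.011706, coefficient = 1

I ≈ (0.416667/2) × 6.883879 = 1.434141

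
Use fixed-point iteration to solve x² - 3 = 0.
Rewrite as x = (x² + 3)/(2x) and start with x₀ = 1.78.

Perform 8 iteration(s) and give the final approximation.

Equation: x² - 3 = 0
Fixed-point form: x = (x² + 3)/(2x)
x₀ = 1.78

x_1 = g(1.780000) = 1.732697
x_2 = g(1.732697) = 1.732051
x_3 = g(1.732051) = 1.732051
x_4 = g(1.732051) = 1.732051
x_5 = g(1.732051) = 1.732051
x_6 = g(1.732051) = 1.732051
x_7 = g(1.732051) = 1.732051
x_8 = g(1.732051) = 1.732051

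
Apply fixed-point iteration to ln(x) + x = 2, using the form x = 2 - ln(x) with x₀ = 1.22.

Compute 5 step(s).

Equation: ln(x) + x = 2
Fixed-point form: x = 2 - ln(x)
x₀ = 1.22

x_1 = g(1.220000) = 1.801149
x_2 = g(1.801149) = 1.411575
x_3 = g(1.411575) = 1.655294
x_4 = g(1.655294) = 1.496021
x_5 = g(1.496021) = 1.597191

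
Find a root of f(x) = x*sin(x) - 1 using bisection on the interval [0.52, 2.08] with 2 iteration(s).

f(x) = x*sin(x) - 1
Initial interval: [0.52, 2.08]

Iteration 1:
  c_1 = (0.520000 + 2.080000)/2 = 1.300000
  f(c_1) = f(1.300000) = 0.252626
  f(a) × f(c) < 0, new interval: [0.520000, 1.300000]
Iteration 2:
  c_2 = (0.520000 + 1.300000)/2 = 0.910000
  f(c_2) = f(0.910000) = -0.281552
  f(a) × f(c) ≥ 0, new interval: [0.910000, 1.300000]

After 2 iteration(s), the approximation is c_2 = 0.910000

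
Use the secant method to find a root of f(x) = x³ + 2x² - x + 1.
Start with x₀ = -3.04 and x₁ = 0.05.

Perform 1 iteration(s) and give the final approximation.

f(x) = x³ + 2x² - x + 1
x₀ = -3.04, x₁ = 0.05

Secant formula: x_{n+1} = x_n - f(x_n)(x_n - x_{n-1})/(f(x_n) - f(x_{n-1}))

Iteration 1:
  f(-3.040000) = -5.571264
  f(0.050000) = 0.955125
  x_2 = 0.050000 - 0.955125×(0.050000 - (-3.040000))/(0.955125 - (-5.571264))
       = -0.402216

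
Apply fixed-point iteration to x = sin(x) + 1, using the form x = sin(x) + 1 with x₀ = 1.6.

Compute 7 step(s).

Equation: x = sin(x) + 1
Fixed-point form: x = sin(x) + 1
x₀ = 1.6

x_1 = g(1.600000) = 1.999574
x_2 = g(1.999574) = 1.909475
x_3 = g(1.909475) = 1.943195
x_4 = g(1.943195) = 1.931457
x_5 = g(1.931457) = 1.935664
x_6 = g(1.935664) = 1.934171
x_7 = g(1.934171) = 1.934703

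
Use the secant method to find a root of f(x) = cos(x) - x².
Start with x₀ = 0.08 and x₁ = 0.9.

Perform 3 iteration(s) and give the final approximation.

f(x) = cos(x) - x²
x₀ = 0.08, x₁ = 0.9

Secant formula: x_{n+1} = x_n - f(x_n)(x_n - x_{n-1})/(f(x_n) - f(x_{n-1}))

Iteration 1:
  f(0.080000) = 0.990402
  f(0.900000) = -0.188390
  x_2 = 0.900000 - (-0.188390)×(0.900000 - 0.080000)/(-0.188390 - 0.990402)
       = 0.768951
Iteration 2:
  f(0.900000) = -0.188390
  f(0.768951) = 0.127356
  x_3 = 0.768951 - 0.127356×(0.768951 - 0.900000)/(0.127356 - (-0.188390))
       = 0.821809
Iteration 3:
  f(0.768951) = 0.127356
  f(0.821809) = 0.005527
  x_4 = 0.821809 - 0.005527×(0.821809 - 0.768951)/(0.005527 - 0.127356)
       = 0.824207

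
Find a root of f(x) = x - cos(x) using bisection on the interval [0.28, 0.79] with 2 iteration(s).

f(x) = x - cos(x)
Initial interval: [0.28, 0.79]

Iteration 1:
  c_1 = (0.280000 + 0.790000)/2 = 0.535000
  f(c_1) = f(0.535000) = -0.325269
  f(a) × f(c) ≥ 0, new interval: [0.535000, 0.790000]
Iteration 2:
  c_2 = (0.535000 + 0.790000)/2 = 0.662500
  f(c_2) = f(0.662500) = -0.125957
  f(a) × f(c) ≥ 0, new interval: [0.662500, 0.790000]

After 2 iteration(s), the approximation is c_2 = 0.662500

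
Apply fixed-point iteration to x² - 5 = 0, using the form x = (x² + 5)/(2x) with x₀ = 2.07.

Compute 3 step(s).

Equation: x² - 5 = 0
Fixed-point form: x = (x² + 5)/(2x)
x₀ = 2.07

x_1 = g(2.070000) = 2.242729
x_2 = g(2.242729) = 2.236078
x_3 = g(2.236078) = 2.236068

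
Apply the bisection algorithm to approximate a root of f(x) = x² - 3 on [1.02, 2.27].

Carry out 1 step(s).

f(x) = x² - 3
Initial interval: [1.02, 2.27]

Iteration 1:
  c_1 = (1.020000 + 2.270000)/2 = 1.645000
  f(c_1) = f(1.645000) = -0.293975
  f(a) × f(c) ≥ 0, new interval: [1.645000, 2.270000]

After 1 iteration(s), the approximation is c_1 = 1.645000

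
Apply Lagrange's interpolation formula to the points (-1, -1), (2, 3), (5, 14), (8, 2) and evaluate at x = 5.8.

Lagrange interpolation formula:
P(x) = Σ yᵢ × Lᵢ(x)
where Lᵢ(x) = Π_{j≠i} (x - xⱼ)/(xᵢ - xⱼ)

L_0(5.8) = (5.8 - 2)/(-1 - 2) × (5.8 - 5)/(-1 - 5) × (5.8 - 8)/(-1 - 8) = 0.041284
L_1(5.8) = (5.8 - (-1))/(2 - (-1)) × (5.8 - 5)/(2 - 5) × (5.8 - 8)/(2 - 8) = -0.221630
L_2(5.8) = (5.8 - (-1))/(5 - (-1)) × (5.8 - 2)/(5 - 2) × (5.8 - 8)/(5 - 8) = 1.052741
L_3(5.8) = (5.8 - (-1))/(8 - (-1)) × (5.8 - 2)/(8 - 2) × (5.8 - 5)/(8 - 5) = 0.127605

P(5.8) = (-1)×L_0(5.8) + 3×L_1(5.8) + 14×L_2(5.8) + 2×L_3(5.8)
P(5.8) = 14.287407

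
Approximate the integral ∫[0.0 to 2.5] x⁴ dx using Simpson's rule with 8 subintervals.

f(x) = x⁴
a = 0.0, b = 2.5, n = 8
h = (b - a)/n = 0.312500

Simpson's rule: (h/3)[f(x₀) + 4f(x₁) + 2f(x₂) + ... + f(xₙ)]

x_0 = 0.0000, f(x_0) = 0.000000, coefficient = 1
x_1 = 0.3125, f(x_1) = 0.009537, coefficient = 4
x_2 = 0.6250, f(x_2) = 0.152588, coefficient = 2
x_3 = 0.9375, f(x_3) = 0.772476, coefficient = 4
x_4 = 1.2500, f(x_4) = 2.441406, coefficient = 2
x_5 = 1.5625, f(x_5) = 5.960464, coefficient = 4
x_6 = 1.8750, f(x_6) = 12.359619, coefficient = 2
x_7 = 2.1875, f(x_7) = 22.897720, coefficient = 4
x_8 = 2.5000, f(x_8) = 39.062500, coefficient = 1

I ≈ (0.312500/3) × 187.530518 = 19.534429
Exact value: 19.531250
Error: 0.003179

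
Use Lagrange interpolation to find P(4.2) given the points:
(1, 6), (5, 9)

Lagrange interpolation formula:
P(x) = Σ yᵢ × Lᵢ(x)
where Lᵢ(x) = Π_{j≠i} (x - xⱼ)/(xᵢ - xⱼ)

L_0(4.2) = (4.2 - 5)/(1 - 5) = 0.200000
L_1(4.2) = (4.2 - 1)/(5 - 1) = 0.800000

P(4.2) = 6×L_0(4.2) + 9×L_1(4.2)
P(4.2) = 8.400000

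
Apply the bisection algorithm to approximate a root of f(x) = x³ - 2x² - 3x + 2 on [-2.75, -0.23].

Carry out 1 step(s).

f(x) = x³ - 2x² - 3x + 2
Initial interval: [-2.75, -0.23]

Iteration 1:
  c_1 = (-2.750000 + (-0.230000))/2 = -1.490000
  f(c_1) = f(-1.490000) = -1.278149
  f(a) × f(c) ≥ 0, new interval: [-1.490000, -0.230000]

After 1 iteration(s), the approximation is c_1 = -1.490000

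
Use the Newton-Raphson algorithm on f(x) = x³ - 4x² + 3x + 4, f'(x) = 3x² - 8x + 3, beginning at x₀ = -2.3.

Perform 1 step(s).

f(x) = x³ - 4x² + 3x + 4
f'(x) = 3x² - 8x + 3
x₀ = -2.3

Newton-Raphson formula: x_{n+1} = x_n - f(x_n)/f'(x_n)

Iteration 1:
  f(-2.300000) = -36.227000
  f'(-2.300000) = 37.270000
  x_1 = -2.300000 - (-36.227000)/37.270000 = -1.327985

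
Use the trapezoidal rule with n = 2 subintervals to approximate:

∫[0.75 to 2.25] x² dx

f(x) = x²
a = 0.75, b = 2.25, n = 2
h = (b - a)/n = 0.750000

Trapezoidal rule: (h/2)[f(x₀) + 2f(x₁) + 2f(x₂) + ... + f(xₙ)]

x_0 = 0.7500, f(x_0) = 0.562500, coefficient = 1
x_1 = 1.5000, f(x_1) = 2.250000, coefficient = 2
x_2 = 2.2500, f(x_2) = 5.062500, coefficient = 1

I ≈ (0.750000/2) × 10.125000 = 3.796875
Exact value: 3.656250
Error: 0.140625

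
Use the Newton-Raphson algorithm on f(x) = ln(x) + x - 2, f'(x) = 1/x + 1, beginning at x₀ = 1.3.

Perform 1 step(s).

f(x) = ln(x) + x - 2
f'(x) = 1/x + 1
x₀ = 1.3

Newton-Raphson formula: x_{n+1} = x_n - f(x_n)/f'(x_n)

Iteration 1:
  f(1.300000) = -0.437636
  f'(1.300000) = 1.769231
  x_1 = 1.300000 - (-0.437636)/1.769231 = 1.547359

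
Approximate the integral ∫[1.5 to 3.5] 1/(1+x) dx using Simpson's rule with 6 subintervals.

f(x) = 1/(1+x)
a = 1.5, b = 3.5, n = 6
h = (b - a)/n = 0.333333

Simpson's rule: (h/3)[f(x₀) + 4f(x₁) + 2f(x₂) + ... + f(xₙ)]

x_0 = 1.5000, f(x_0) = 0.400000, coefficient = 1
x_1 = 1.8333, f(x_1) = 0.352941, coefficient = 4
x_2 = 2.1667, f(x_2) = 0.315789, coefficient = 2
x_3 = 2.5000, f(x_3) = 0.285714, coefficient = 4
x_4 = 2.8333, f(x_4) = 0.260870, coefficient = 2
x_5 = 3.1667, f(x_5) = 0.240000, coefficient = 4
x_6 = 3.5000, f(x_6) = 0.222222, coefficient = 1

I ≈ (0.333333/3) × 5.290162 = 0.587796
Exact value: 0.587787
Error: 0.000009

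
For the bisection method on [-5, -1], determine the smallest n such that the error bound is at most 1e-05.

We need (b-a)/2^n ≤ 1e-05
(-1 - (-5))/2^n ≤ 1e-05
4/2^n ≤ 1e-05
2^n ≥ 400000
n ≥ log₂(400000) = 18.61
n ≥ 19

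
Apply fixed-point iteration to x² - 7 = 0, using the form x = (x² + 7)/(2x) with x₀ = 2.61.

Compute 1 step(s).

Equation: x² - 7 = 0
Fixed-point form: x = (x² + 7)/(2x)
x₀ = 2.61

x_1 = g(2.610000) = 2.645996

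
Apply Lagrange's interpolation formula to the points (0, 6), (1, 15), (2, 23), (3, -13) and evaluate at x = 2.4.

Lagrange interpolation formula:
P(x) = Σ yᵢ × Lᵢ(x)
where Lᵢ(x) = Π_{j≠i} (x - xⱼ)/(xᵢ - xⱼ)

L_0(2.4) = (2.4 - 1)/(0 - 1) × (2.4 - 2)/(0 - 2) × (2.4 - 3)/(0 - 3) = 0.056000
L_1(2.4) = (2.4 - 0)/(1 - 0) × (2.4 - 2)/(1 - 2) × (2.4 - 3)/(1 - 3) = -0.288000
L_2(2.4) = (2.4 - 0)/(2 - 0) × (2.4 - 1)/(2 - 1) × (2.4 - 3)/(2 - 3) = 1.008000
L_3(2.4) = (2.4 - 0)/(3 - 0) × (2.4 - 1)/(3 - 1) × (2.4 - 2)/(3 - 2) = 0.224000

P(2.4) = 6×L_0(2.4) + 15×L_1(2.4) + 23×L_2(2.4) + (-13)×L_3(2.4)
P(2.4) = 16.288000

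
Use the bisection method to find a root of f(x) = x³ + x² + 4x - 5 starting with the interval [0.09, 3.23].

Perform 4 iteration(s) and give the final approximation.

f(x) = x³ + x² + 4x - 5
Initial interval: [0.09, 3.23]

Iteration 1:
  c_1 = (0.090000 + 3.230000)/2 = 1.660000
  f(c_1) = f(1.660000) = 8.969896
  f(a) × f(c) < 0, new interval: [0.090000, 1.660000]
Iteration 2:
  c_2 = (0.090000 + 1.660000)/2 = 0.875000
  f(c_2) = f(0.875000) = -0.064453
  f(a) × f(c) ≥ 0, new interval: [0.875000, 1.660000]
Iteration 3:
  c_3 = (0.875000 + 1.660000)/2 = 1.267500
  f(c_3) = f(1.267500) = 3.712866
  f(a) × f(c) < 0, new interval: [0.875000, 1.267500]
Iteration 4:
  c_4 = (0.875000 + 1.267500)/2 = 1.071250
  f(c_4) = f(1.071250) = 1.661918
  f(a) × f(c) < 0, new interval: [0.875000, 1.071250]

After 4 iteration(s), the approximation is c_4 = 1.071250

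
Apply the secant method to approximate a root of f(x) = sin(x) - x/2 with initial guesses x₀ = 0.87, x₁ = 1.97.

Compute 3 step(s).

f(x) = sin(x) - x/2
x₀ = 0.87, x₁ = 1.97

Secant formula: x_{n+1} = x_n - f(x_n)(x_n - x_{n-1})/(f(x_n) - f(x_{n-1}))

Iteration 1:
  f(0.870000) = 0.329329
  f(1.970000) = -0.063629
  x_2 = 1.970000 - (-0.063629)×(1.970000 - 0.870000)/(-0.063629 - 0.329329)
       = 1.791884
Iteration 2:
  f(1.970000) = -0.063629
  f(1.791884) = 0.079717
  x_3 = 1.791884 - 0.079717×(1.791884 - 1.970000)/(0.079717 - (-0.063629))
       = 1.890937
Iteration 3:
  f(1.791884) = 0.079717
  f(1.890937) = 0.003722
  x_4 = 1.890937 - 0.003722×(1.890937 - 1.791884)/(0.003722 - 0.079717)
       = 1.895789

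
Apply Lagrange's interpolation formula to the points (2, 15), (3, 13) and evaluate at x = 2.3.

Lagrange interpolation formula:
P(x) = Σ yᵢ × Lᵢ(x)
where Lᵢ(x) = Π_{j≠i} (x - xⱼ)/(xᵢ - xⱼ)

L_0(2.3) = (2.3 - 3)/(2 - 3) = 0.700000
L_1(2.3) = (2.3 - 2)/(3 - 2) = 0.300000

P(2.3) = 15×L_0(2.3) + 13×L_1(2.3)
P(2.3) = 14.400000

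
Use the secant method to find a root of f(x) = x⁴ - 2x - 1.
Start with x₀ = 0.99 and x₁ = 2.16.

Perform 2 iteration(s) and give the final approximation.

f(x) = x⁴ - 2x - 1
x₀ = 0.99, x₁ = 2.16

Secant formula: x_{n+1} = x_n - f(x_n)(x_n - x_{n-1})/(f(x_n) - f(x_{n-1}))

Iteration 1:
  f(0.990000) = -2.019404
  f(2.160000) = 16.447823
  x_2 = 2.160000 - 16.447823×(2.160000 - 0.990000)/(16.447823 - (-2.019404))
       = 1.117940
Iteration 2:
  f(2.160000) = 16.447823
  f(1.117940) = -1.673904
  x_3 = 1.117940 - (-1.673904)×(1.117940 - 2.160000)/(-1.673904 - 16.447823)
       = 1.214195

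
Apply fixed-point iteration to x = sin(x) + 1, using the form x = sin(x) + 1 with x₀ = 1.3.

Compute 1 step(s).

Equation: x = sin(x) + 1
Fixed-point form: x = sin(x) + 1
x₀ = 1.3

x_1 = g(1.300000) = 1.963558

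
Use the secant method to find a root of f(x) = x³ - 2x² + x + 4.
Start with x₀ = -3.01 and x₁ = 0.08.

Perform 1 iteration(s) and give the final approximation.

f(x) = x³ - 2x² + x + 4
x₀ = -3.01, x₁ = 0.08

Secant formula: x_{n+1} = x_n - f(x_n)(x_n - x_{n-1})/(f(x_n) - f(x_{n-1}))

Iteration 1:
  f(-3.010000) = -44.401101
  f(0.080000) = 4.067712
  x_2 = 0.080000 - 4.067712×(0.080000 - (-3.010000))/(4.067712 - (-44.401101))
       = -0.179326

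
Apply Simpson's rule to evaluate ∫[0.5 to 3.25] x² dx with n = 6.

f(x) = x²
a = 0.5, b = 3.25, n = 6
h = (b - a)/n = 0.458333

Simpson's rule: (h/3)[f(x₀) + 4f(x₁) + 2f(x₂) + ... + f(xₙ)]

x_0 = 0.5000, f(x_0) = 0.250000, coefficient = 1
x_1 = 0.9583, f(x_1) = 0.918403, coefficient = 4
x_2 = 1.4167, f(x_2) = 2.006944, coefficient = 2
x_3 = 1.8750, f(x_3) = 3.515625, coefficient = 4
x_4 = 2.3333, f(x_4) = 5.444444, coefficient = 2
x_5 = 2.7917, f(x_5) = 7.793403, coefficient = 4
x_6 = 3.2500, f(x_6) = 10.562500, coefficient = 1

I ≈ (0.458333/3) × 74.625000 = 11.401042
Exact value: 11.401042
Error: 0.000000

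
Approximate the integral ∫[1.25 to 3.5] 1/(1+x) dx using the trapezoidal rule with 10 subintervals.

f(x) = 1/(1+x)
a = 1.25, b = 3.5, n = 10
h = (b - a)/n = 0.225000

Trapezoidal rule: (h/2)[f(x₀) + 2f(x₁) + 2f(x₂) + ... + f(xₙ)]

x_0 = 1.2500, f(x_0) = 0.444444, coefficient = 1
x_1 = 1.4750, f(x_1) = 0.404040, coefficient = 2
x_2 = 1.7000, f(x_2) = 0.370370, coefficient = 2
x_3 = 1.9250, f(x_3) = 0.341880, coefficient = 2
x_4 = 2.1500, f(x_4) = 0.317460, coefficient = 2
x_5 = 2.3750, f(x_5) = 0.296296, coefficient = 2
x_6 = 2.6000, f(x_6) = 0.277778, coefficient = 2
x_7 = 2.8250, f(x_7) = 0.261438, coefficient = 2
x_8 = 3.0500, f(x_8) = 0.246914, coefficient = 2
x_9 = 3.2750, f(x_9) = 0.233918, coefficient = 2
x_10 = 3.5000, f(x_10) = 0.222222, coefficient = 1

I ≈ (0.225000/2) × 6.166857 = 0.693771
Exact value: 0.693147
Error: 0.000624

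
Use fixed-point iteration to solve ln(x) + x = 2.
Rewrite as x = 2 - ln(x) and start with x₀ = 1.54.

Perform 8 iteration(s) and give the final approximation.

Equation: ln(x) + x = 2
Fixed-point form: x = 2 - ln(x)
x₀ = 1.54

x_1 = g(1.540000) = 1.568218
x_2 = g(1.568218) = 1.550060
x_3 = g(1.550060) = 1.561706
x_4 = g(1.561706) = 1.554221
x_5 = g(1.554221) = 1.559025
x_6 = g(1.559025) = 1.555939
x_7 = g(1.555939) = 1.557921
x_8 = g(1.557921) = 1.556648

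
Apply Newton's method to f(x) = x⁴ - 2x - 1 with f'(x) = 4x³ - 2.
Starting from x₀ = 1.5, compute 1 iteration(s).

f(x) = x⁴ - 2x - 1
f'(x) = 4x³ - 2
x₀ = 1.5

Newton-Raphson formula: x_{n+1} = x_n - f(x_n)/f'(x_n)

Iteration 1:
  f(1.500000) = 1.062500
  f'(1.500000) = 11.500000
  x_1 = 1.500000 - 1.062500/11.500000 = 1.407609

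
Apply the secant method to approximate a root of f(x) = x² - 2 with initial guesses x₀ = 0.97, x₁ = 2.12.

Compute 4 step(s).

f(x) = x² - 2
x₀ = 0.97, x₁ = 2.12

Secant formula: x_{n+1} = x_n - f(x_n)(x_n - x_{n-1})/(f(x_n) - f(x_{n-1}))

Iteration 1:
  f(0.970000) = -1.059100
  f(2.120000) = 2.494400
  x_2 = 2.120000 - 2.494400×(2.120000 - 0.970000)/(2.494400 - (-1.059100))
       = 1.312751
Iteration 2:
  f(2.120000) = 2.494400
  f(1.312751) = -0.276685
  x_3 = 1.312751 - (-0.276685)×(1.312751 - 2.120000)/(-0.276685 - 2.494400)
       = 1.393352
Iteration 3:
  f(1.312751) = -0.276685
  f(1.393352) = -0.058569
  x_4 = 1.393352 - (-0.058569)×(1.393352 - 1.312751)/(-0.058569 - (-0.276685))
       = 1.414996
Iteration 4:
  f(1.393352) = -0.058569
  f(1.414996) = 0.002213
  x_5 = 1.414996 - 0.002213×(1.414996 - 1.393352)/(0.002213 - (-0.058569))
       = 1.414208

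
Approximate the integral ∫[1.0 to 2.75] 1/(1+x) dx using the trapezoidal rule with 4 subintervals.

f(x) = 1/(1+x)
a = 1.0, b = 2.75, n = 4
h = (b - a)/n = 0.437500

Trapezoidal rule: (h/2)[f(x₀) + 2f(x₁) + 2f(x₂) + ... + f(xₙ)]

x_0 = 1.0000, f(x_0) = 0.500000, coefficient = 1
x_1 = 1.4375, f(x_1) = 0.410256, coefficient = 2
x_2 = 1.8750, f(x_2) = 0.347826, coefficient = 2
x_3 = 2.3125, f(x_3) = 0.301887, coefficient = 2
x_4 = 2.7500, f(x_4) = 0.266667, coefficient = 1

I ≈ (0.437500/2) × 2.886605 = 0.631445
Exact value: 0.628609
Error: 0.002836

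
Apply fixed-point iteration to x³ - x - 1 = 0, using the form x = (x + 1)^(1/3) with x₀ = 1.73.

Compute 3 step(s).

Equation: x³ - x - 1 = 0
Fixed-point form: x = (x + 1)^(1/3)
x₀ = 1.73

x_1 = g(1.730000) = 1.397615
x_2 = g(1.397615) = 1.338422
x_3 = g(1.338422) = 1.327316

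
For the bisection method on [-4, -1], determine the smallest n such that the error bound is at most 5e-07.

We need (b-a)/2^n ≤ 5e-07
(-1 - (-4))/2^n ≤ 5e-07
3/2^n ≤ 5e-07
2^n ≥ 6000000
n ≥ log₂(6000000) = 22.52
n ≥ 23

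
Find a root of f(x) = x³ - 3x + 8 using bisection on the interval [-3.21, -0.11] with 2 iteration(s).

f(x) = x³ - 3x + 8
Initial interval: [-3.21, -0.11]

Iteration 1:
  c_1 = (-3.210000 + (-0.110000))/2 = -1.660000
  f(c_1) = f(-1.660000) = 8.405704
  f(a) × f(c) < 0, new interval: [-3.210000, -1.660000]
Iteration 2:
  c_2 = (-3.210000 + (-1.660000))/2 = -2.435000
  f(c_2) = f(-2.435000) = 0.867337
  f(a) × f(c) < 0, new interval: [-3.210000, -2.435000]

After 2 iteration(s), the approximation is c_2 = -2.435000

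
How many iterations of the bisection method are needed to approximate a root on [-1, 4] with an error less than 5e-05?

We need (b-a)/2^n ≤ 5e-05
(4 - (-1))/2^n ≤ 5e-05
5/2^n ≤ 5e-05
2^n ≥ 100000
n ≥ log₂(100000) = 16.61
n ≥ 17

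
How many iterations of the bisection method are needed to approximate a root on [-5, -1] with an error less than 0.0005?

We need (b-a)/2^n ≤ 0.0005
(-1 - (-5))/2^n ≤ 0.0005
4/2^n ≤ 0.0005
2^n ≥ 8000
n ≥ log₂(8000) = 12.97
n ≥ 13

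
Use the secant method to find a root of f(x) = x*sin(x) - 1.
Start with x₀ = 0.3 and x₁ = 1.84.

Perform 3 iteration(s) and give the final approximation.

f(x) = x*sin(x) - 1
x₀ = 0.3, x₁ = 1.84

Secant formula: x_{n+1} = x_n - f(x_n)(x_n - x_{n-1})/(f(x_n) - f(x_{n-1}))

Iteration 1:
  f(0.300000) = -0.911344
  f(1.840000) = 0.773729
  x_2 = 1.840000 - 0.773729×(1.840000 - 0.300000)/(0.773729 - (-0.911344))
       = 1.132884
Iteration 2:
  f(1.840000) = 0.773729
  f(1.132884) = 0.025984
  x_3 = 1.132884 - 0.025984×(1.132884 - 1.840000)/(0.025984 - 0.773729)
       = 1.108312
Iteration 3:
  f(1.132884) = 0.025984
  f(1.108312) = -0.008120
  x_4 = 1.108312 - (-0.008120)×(1.108312 - 1.132884)/(-0.008120 - 0.025984)
       = 1.114162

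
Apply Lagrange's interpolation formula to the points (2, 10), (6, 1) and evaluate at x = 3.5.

Lagrange interpolation formula:
P(x) = Σ yᵢ × Lᵢ(x)
where Lᵢ(x) = Π_{j≠i} (x - xⱼ)/(xᵢ - xⱼ)

L_0(3.5) = (3.5 - 6)/(2 - 6) = 0.625000
L_1(3.5) = (3.5 - 2)/(6 - 2) = 0.375000

P(3.5) = 10×L_0(3.5) + 1×L_1(3.5)
P(3.5) = 6.625000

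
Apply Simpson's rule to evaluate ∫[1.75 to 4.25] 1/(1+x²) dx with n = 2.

f(x) = 1/(1+x²)
a = 1.75, b = 4.25, n = 2
h = (b - a)/n = 1.250000

Simpson's rule: (h/3)[f(x₀) + 4f(x₁) + 2f(x₂) + ... + f(xₙ)]

x_0 = 1.7500, f(x_0) = 0.246154, coefficient = 1
x_1 = 3.0000, f(x_1) = 0.100000, coefficient = 4
x_2 = 4.2500, f(x_2) = 0.052459, coefficient = 1

I ≈ (1.250000/3) × 0.698613 = 0.291089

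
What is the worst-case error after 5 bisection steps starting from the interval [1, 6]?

Bisection error bound: |error| ≤ (b-a)/2^n
|error| ≤ (6 - 1)/2^5 = 5/2^5
|error| ≤ 0.1562500000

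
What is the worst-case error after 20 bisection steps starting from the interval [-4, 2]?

Bisection error bound: |error| ≤ (b-a)/2^n
|error| ≤ (2 - (-4))/2^20 = 6/2^20
|error| ≤ 0.0000057220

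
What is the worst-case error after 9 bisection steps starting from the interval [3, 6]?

Bisection error bound: |error| ≤ (b-a)/2^n
|error| ≤ (6 - 3)/2^9 = 3/2^9
|error| ≤ 0.0058593750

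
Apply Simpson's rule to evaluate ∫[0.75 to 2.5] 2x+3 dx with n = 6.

f(x) = 2x+3
a = 0.75, b = 2.5, n = 6
h = (b - a)/n = 0.291667

Simpson's rule: (h/3)[f(x₀) + 4f(x₁) + 2f(x₂) + ... + f(xₙ)]

x_0 = 0.7500, f(x_0) = 4.500000, coefficient = 1
x_1 = 1.0417, f(x_1) = 5.083333, coefficient = 4
x_2 = 1.3333, f(x_2) = 5.666667, coefficient = 2
x_3 = 1.6250, f(x_3) = 6.250000, coefficient = 4
x_4 = 1.9167, f(x_4) = 6.833333, coefficient = 2
x_5 = 2.2083, f(x_5) = 7.416667, coefficient = 4
x_6 = 2.5000, f(x_6) = 8.000000, coefficient = 1

I ≈ (0.291667/3) × 112.500000 = 10.937500
Exact value: 10.937500
Error: 0.000000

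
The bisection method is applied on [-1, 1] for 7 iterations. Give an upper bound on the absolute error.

Bisection error bound: |error| ≤ (b-a)/2^n
|error| ≤ (1 - (-1))/2^7 = 2/2^7
|error| ≤ 0.0156250000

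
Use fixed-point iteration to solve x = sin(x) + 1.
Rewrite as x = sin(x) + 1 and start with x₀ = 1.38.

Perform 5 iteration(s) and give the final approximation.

Equation: x = sin(x) + 1
Fixed-point form: x = sin(x) + 1
x₀ = 1.38

x_1 = g(1.380000) = 1.981854
x_2 = g(1.981854) = 1.916699
x_3 = g(1.916699) = 1.940770
x_4 = g(1.940770) = 1.932337
x_5 = g(1.932337) = 1.935353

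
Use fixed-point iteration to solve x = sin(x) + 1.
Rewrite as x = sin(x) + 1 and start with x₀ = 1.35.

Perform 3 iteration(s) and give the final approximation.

Equation: x = sin(x) + 1
Fixed-point form: x = sin(x) + 1
x₀ = 1.35

x_1 = g(1.350000) = 1.975723
x_2 = g(1.975723) = 1.919131
x_3 = g(1.919131) = 1.939942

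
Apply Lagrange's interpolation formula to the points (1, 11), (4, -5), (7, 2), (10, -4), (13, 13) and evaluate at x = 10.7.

Lagrange interpolation formula:
P(x) = Σ yᵢ × Lᵢ(x)
where Lᵢ(x) = Π_{j≠i} (x - xⱼ)/(xᵢ - xⱼ)

L_0(10.7) = (10.7 - 4)/(1 - 4) × (10.7 - 7)/(1 - 7) × (10.7 - 10)/(1 - 10) × (10.7 - 13)/(1 - 13) = -0.020531
L_1(10.7) = (10.7 - 1)/(4 - 1) × (10.7 - 7)/(4 - 7) × (10.7 - 10)/(4 - 10) × (10.7 - 13)/(4 - 13) = 0.118895
L_2(10.7) = (10.7 - 1)/(7 - 1) × (10.7 - 4)/(7 - 4) × (10.7 - 10)/(7 - 10) × (10.7 - 13)/(7 - 13) = -0.322944
L_3(10.7) = (10.7 - 1)/(10 - 1) × (10.7 - 4)/(10 - 4) × (10.7 - 7)/(10 - 7) × (10.7 - 13)/(10 - 13) = 1.137994
L_4(10.7) = (10.7 - 1)/(13 - 1) × (10.7 - 4)/(13 - 4) × (10.7 - 7)/(13 - 7) × (10.7 - 10)/(13 - 10) = 0.086586

P(10.7) = 11×L_0(10.7) + (-5)×L_1(10.7) + 2×L_2(10.7) + (-4)×L_3(10.7) + 13×L_4(10.7)
P(10.7) = -4.892552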